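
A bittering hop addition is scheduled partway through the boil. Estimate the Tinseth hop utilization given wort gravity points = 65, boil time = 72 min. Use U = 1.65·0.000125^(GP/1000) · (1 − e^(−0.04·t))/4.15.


bigness = 1.65·0.000125^(65/1000) = 0.9200
boil_factor = (1 − e^(−0.04·72))/4.15 = 0.2274
U = 0.9200 · 0.2274

0.2092


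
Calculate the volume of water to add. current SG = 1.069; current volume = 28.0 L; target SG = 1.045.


V_water = V·((SG_curr − 1)/(SG_target − 1) − 1)
V_water = 28.0·((1.069 − 1)/(1.045 − 1) − 1)

14.9333 L


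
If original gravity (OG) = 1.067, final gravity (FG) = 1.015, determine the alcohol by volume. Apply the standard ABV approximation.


ABV = (OG − FG) · 131.25
ABV = (1.067 − 1.015) · 131.25

6.8250 % ABV


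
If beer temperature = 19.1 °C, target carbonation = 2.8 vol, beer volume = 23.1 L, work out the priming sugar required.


residual = 14.695·(0.01821 + 0.09011·e^(−0.04·T));  sugar = (target − residual)·4.0·V
residual = 14.695·(0.01821 + 0.09011·e^(−0.04·19.1)) = 0.8844
sugar = (2.8 − 0.8844)·4.0·23.1

177.0022 g


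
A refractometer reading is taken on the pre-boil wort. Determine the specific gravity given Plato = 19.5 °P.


SG = 259/(259 − P)
SG = 259/(259 − 19.5)

1.0814


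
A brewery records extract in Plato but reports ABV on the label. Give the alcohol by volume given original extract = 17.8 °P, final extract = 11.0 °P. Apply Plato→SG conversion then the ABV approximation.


SG = 259/(259 − P);  ABV = (OG − FG)·131.25
OG = 259/(259 − 17.8) = 1.0738
FG = 259/(259 − 11.0) = 1.0444
ABV = (1.0738 − 1.0444)·131.25

3.8644 % ABV


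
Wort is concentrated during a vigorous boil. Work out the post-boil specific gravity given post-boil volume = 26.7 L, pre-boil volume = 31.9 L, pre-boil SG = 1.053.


SG_post = 1 + (SG_pre − 1)·V_pre/V_post
pts_pre = (1.053 − 1)·1000 = 53.0000
pts_post = 53.0000·31.9/26.7 = 63.3221
SG_post = 1 + 63.3221/1000

1.0633


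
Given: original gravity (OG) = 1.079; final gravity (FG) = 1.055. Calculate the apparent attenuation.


AA = (OG − FG)/(OG − 1) · 100
AA = (1.079 − 1.055)/(1.079 − 1) · 100

30.3797 %


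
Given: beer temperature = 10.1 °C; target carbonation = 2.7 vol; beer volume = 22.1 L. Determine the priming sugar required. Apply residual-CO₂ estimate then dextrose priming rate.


residual = 14.695·(0.01821 + 0.09011·e^(−0.04·T));  sugar = (target − residual)·4.0·V
residual = 14.695·(0.01821 + 0.09011·e^(−0.04·10.1)) = 1.1517
sugar = (2.7 − 1.1517)·4.0·22.1

136.8726 g


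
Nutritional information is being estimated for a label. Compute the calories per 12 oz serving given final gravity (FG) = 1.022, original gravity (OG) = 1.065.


ABW = (OG−FG)·131.25·0.79/FG;  °P = 259 − 259/SG (for OG→OE and FG→AE);  RE = 0.1808·OE + 0.8192·AE;  Cal = (6.9·ABW + 4·(RE−0.1))·FG·3.55
ABW = (1.065 − 1.022)·131.25·0.79/1.022 = 4.3626
OE = 259 − 259/1.065 = 15.8075 °P
AE = 259 − 259/1.022 = 5.5753 °P
RE = 0.1808·15.8075 + 0.8192·5.5753 = 7.4253 °P
Cal = (6.9·4.3626 + 4·(7.4253−0.1))·1.022·3.55

215.5204 kcal


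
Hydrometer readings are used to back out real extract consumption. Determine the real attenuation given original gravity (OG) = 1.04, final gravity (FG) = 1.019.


AA = (OG−FG)/(OG−1)·100;  RA = AA·0.8192
AA = (1.04 − 1.019)/(1.04 − 1)·100 = 52.5000
RA = 52.5000·0.8192

43.0080 %


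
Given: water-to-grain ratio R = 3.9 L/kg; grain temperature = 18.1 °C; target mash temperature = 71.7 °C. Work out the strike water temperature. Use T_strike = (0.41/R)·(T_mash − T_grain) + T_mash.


T_strike = (0.41/3.9)·(71.7 − 18.1) + 71.7

77.3349 °C


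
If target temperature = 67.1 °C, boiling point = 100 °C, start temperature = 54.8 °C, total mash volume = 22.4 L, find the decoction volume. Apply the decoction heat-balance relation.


V_dec = V_total·(T_target − T_start)/(T_boil − T_start)
V_dec = 22.4·(67.1 − 54.8)/(100 − 54.8)

6.0956 L


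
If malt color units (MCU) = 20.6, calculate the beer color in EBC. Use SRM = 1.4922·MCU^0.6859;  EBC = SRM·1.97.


SRM = 1.4922·20.6^0.6859 = 11.8853
EBC = 11.8853·1.97

23.4140 EBC


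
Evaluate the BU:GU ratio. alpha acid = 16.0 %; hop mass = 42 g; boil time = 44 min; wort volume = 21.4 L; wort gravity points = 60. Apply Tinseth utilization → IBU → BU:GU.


U = 1.65·0.000125^(GP/1000)·(1−e^(−0.04t))/4.15;  IBU = (α/100)·m·U·1000/V;  BU:GU = IBU/GP
U = 1.65·0.000125^(60/1000)·(1−e^(−0.04·44))/4.15 = 0.1920
IBU = (16.0/100)·42·0.1920·1000/21.4 = 60.2855
BU:GU = 60.2855/60

1.0048


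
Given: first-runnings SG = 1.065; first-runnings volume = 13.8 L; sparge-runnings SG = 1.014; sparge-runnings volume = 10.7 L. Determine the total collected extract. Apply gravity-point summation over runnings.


total = Σ (SG_i − 1)·1000·V_i
first = (1.065 − 1)·1000·13.8 = 897.0000
sparge = (1.014 − 1)·1000·10.7 = 149.8000
total = 897.0000 + 149.8000

1046.8000 gravity·L


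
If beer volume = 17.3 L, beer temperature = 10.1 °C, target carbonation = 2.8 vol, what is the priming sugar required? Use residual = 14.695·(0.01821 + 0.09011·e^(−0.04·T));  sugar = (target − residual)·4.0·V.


residual = 14.695·(0.01821 + 0.09011·e^(−0.04·10.1)) = 1.1517
sugar = (2.8 − 1.1517)·4.0·17.3

114.0646 g


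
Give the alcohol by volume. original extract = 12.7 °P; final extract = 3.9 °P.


SG = 259/(259 − P);  ABV = (OG − FG)·131.25
OG = 259/(259 − 12.7) = 1.0516
FG = 259/(259 − 3.9) = 1.0153
ABV = (1.0516 − 1.0153)·131.25

4.7611 % ABV


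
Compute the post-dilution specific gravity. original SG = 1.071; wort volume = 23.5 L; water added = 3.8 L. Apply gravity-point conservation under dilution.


SG_new = 1 + (SG_old − 1)·V_old/(V_old + V_water)
pts = (1.071 − 1)·1000·23.5/(23.5 + 3.8) = 61.1172
SG_new = 1 + 61.1172/1000

1.0611


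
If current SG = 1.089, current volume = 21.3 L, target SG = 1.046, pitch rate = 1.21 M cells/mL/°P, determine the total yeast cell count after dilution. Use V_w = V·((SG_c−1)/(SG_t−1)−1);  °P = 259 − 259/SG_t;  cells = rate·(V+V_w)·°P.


V_w = 21.3·((1.089−1)/(1.046−1)−1) = 19.9109
V_final = 21.3 + 19.9109 = 41.2109
°P = 259 − 259/1.046 = 11.3901
cells = 1.21·41.2109·11.3901

567.9669 billion cells


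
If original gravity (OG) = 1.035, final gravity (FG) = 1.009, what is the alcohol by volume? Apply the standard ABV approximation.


ABV = (OG − FG) · 131.25
ABV = (1.035 − 1.009) · 131.25

3.4125 % ABV


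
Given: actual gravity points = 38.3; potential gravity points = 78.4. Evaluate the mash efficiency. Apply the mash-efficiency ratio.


efficiency = actual / potential × 100
efficiency = 38.3 / 78.4 × 100

48.8520 %


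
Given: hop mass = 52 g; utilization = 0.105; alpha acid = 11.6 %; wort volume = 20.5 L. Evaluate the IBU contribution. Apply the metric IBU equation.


IBU = (α/100)·mass·U·1000 / V
IBU = (11.6/100)·52·0.105·1000 / 20.5

30.8956 IBU


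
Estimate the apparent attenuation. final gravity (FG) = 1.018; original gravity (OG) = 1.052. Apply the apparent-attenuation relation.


AA = (OG − FG)/(OG − 1) · 100
AA = (1.052 − 1.018)/(1.052 − 1) · 100

65.3846 %


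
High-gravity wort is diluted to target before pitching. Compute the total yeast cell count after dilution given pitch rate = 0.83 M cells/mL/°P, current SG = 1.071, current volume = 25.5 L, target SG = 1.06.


V_w = V·((SG_c−1)/(SG_t−1)−1);  °P = 259 − 259/SG_t;  cells = rate·(V+V_w)·°P
V_w = 25.5·((1.071−1)/(1.06−1)−1) = 4.6750
V_final = 25.5 + 4.6750 = 30.1750
°P = 259 − 259/1.06 = 14.6604
cells = 0.83·30.1750·14.6604

367.1728 billion cells


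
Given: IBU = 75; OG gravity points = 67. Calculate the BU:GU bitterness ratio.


BU:GU = IBU / OG_points
BU:GU = 75 / 67

1.1194


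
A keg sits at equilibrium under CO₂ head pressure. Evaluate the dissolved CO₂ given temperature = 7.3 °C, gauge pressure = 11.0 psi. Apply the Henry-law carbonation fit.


vols = (P + 14.695)·(0.01821 + 0.09011·e^(−0.04·T))
vols = (11.0 + 14.695)·(0.01821 + 0.09011·e^(−0.04·7.3))

2.1970 volumes


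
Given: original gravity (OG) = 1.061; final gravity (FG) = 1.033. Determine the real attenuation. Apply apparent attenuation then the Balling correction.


AA = (OG−FG)/(OG−1)·100;  RA = AA·0.8192
AA = (1.061 − 1.033)/(1.061 − 1)·100 = 45.9016
RA = 45.9016·0.8192

37.6026 %


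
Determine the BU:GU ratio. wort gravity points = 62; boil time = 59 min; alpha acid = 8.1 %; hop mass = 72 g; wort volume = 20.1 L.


U = 1.65·0.000125^(GP/1000)·(1−e^(−0.04t))/4.15;  IBU = (α/100)·m·U·1000/V;  BU:GU = IBU/GP
U = 1.65·0.000125^(62/1000)·(1−e^(−0.04·59))/4.15 = 0.2062
IBU = (8.1/100)·72·0.2062·1000/20.1 = 59.8401
BU:GU = 59.8401/62

0.9652


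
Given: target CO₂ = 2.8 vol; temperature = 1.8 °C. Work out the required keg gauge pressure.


psi = vols/(0.01821 + 0.09011·e^(−0.04·T)) − 14.695
psi = 2.8/(0.01821 + 0.09011·e^(−0.04·1.8)) − 14.695

12.7398 psi


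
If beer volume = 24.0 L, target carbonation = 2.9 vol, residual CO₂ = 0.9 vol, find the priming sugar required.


sugar = (target − residual)·4.0·V
sugar = (2.9 − 0.9)·4.0·24.0

192.0000 g


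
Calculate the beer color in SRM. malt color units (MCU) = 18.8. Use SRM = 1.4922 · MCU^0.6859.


SRM = 1.4922 · 18.8^0.6859

11.1628 SRM


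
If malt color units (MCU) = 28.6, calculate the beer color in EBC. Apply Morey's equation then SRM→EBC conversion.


SRM = 1.4922·MCU^0.6859;  EBC = SRM·1.97
SRM = 1.4922·28.6^0.6859 = 14.8850
EBC = 14.8850·1.97

29.3234 EBC


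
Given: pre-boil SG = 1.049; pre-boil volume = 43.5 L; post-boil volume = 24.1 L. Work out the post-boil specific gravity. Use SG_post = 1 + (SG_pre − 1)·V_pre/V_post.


pts_pre = (1.049 − 1)·1000 = 49.0000
pts_post = 49.0000·43.5/24.1 = 88.4440
SG_post = 1 + 88.4440/1000

1.0884


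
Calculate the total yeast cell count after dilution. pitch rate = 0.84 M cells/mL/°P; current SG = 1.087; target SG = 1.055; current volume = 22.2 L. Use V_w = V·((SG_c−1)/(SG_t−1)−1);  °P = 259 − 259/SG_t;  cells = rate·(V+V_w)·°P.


V_w = 22.2·((1.087−1)/(1.055−1)−1) = 12.9164
V_final = 22.2 + 12.9164 = 35.1164
°P = 259 − 259/1.055 = 13.5024
cells = 0.84·35.1164·13.5024

398.2895 billion cells


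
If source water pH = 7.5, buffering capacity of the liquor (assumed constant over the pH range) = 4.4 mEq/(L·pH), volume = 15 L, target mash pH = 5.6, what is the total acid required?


acid = buffering capacity · (pH_source − pH_target) · V
acid = 4.4 · (7.5 − 5.6) · 15

125.4000 mEq


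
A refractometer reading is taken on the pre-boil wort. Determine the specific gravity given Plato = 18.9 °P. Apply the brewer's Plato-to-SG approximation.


SG = 259/(259 − P)
SG = 259/(259 − 18.9)

1.0787


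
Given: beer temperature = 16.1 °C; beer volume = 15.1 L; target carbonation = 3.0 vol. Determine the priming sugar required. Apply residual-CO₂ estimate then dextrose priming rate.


residual = 14.695·(0.01821 + 0.09011·e^(−0.04·T));  sugar = (target − residual)·4.0·V
residual = 14.695·(0.01821 + 0.09011·e^(−0.04·16.1)) = 0.9630
sugar = (3.0 − 0.9630)·4.0·15.1

123.0329 g


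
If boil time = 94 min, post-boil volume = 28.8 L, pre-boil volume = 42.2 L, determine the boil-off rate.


rate = (V_pre − V_post) / (t_min/60)
rate = (42.2 − 28.8) / (94/60)

8.5532 L/hr


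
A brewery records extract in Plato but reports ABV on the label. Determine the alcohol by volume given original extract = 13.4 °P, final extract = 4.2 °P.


SG = 259/(259 − P);  ABV = (OG − FG)·131.25
OG = 259/(259 − 13.4) = 1.0546
FG = 259/(259 − 4.2) = 1.0165
ABV = (1.0546 − 1.0165)·131.25

4.9976 % ABV


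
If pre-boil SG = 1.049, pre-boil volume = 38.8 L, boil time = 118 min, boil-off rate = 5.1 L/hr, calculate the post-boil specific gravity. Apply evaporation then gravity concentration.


V_post = V_pre − rate·(t/60);  SG_post = 1 + (SG_pre−1)·V_pre/V_post
V_post = 38.8 − 5.1·(118/60) = 28.7700
SG_post = 1 + (1.049 − 1)·38.8/28.7700

1.0661


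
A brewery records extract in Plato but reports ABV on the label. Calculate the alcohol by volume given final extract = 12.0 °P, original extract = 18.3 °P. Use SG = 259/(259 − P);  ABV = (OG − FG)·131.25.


OG = 259/(259 − 18.3) = 1.0760
FG = 259/(259 − 12.0) = 1.0486
ABV = (1.0760 − 1.0486)·131.25

3.6022 % ABV


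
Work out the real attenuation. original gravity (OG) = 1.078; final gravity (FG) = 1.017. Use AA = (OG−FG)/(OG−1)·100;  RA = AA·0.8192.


AA = (1.078 − 1.017)/(1.078 − 1)·100 = 78.2051
RA = 78.2051·0.8192

64.0656 %


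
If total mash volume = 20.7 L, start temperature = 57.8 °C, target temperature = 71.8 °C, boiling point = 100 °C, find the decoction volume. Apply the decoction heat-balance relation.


V_dec = V_total·(T_target − T_start)/(T_boil − T_start)
V_dec = 20.7·(71.8 − 57.8)/(100 − 57.8)

6.8673 L


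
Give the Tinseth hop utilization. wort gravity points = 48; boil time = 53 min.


U = 1.65·0.000125^(GP/1000) · (1 − e^(−0.04·t))/4.15
bigness = 1.65·0.000125^(48/1000) = 1.0719
boil_factor = (1 − e^(−0.04·53))/4.15 = 0.2120
U = 1.0719 · 0.2120

0.2273


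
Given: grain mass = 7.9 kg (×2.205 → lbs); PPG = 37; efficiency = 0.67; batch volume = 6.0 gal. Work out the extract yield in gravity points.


points = lbs × PPG × eff / vol
lbs = 7.9 × 2.205 = 17.4195
points = 17.4195 × 37 × 0.67 / 6.0

71.9716 points


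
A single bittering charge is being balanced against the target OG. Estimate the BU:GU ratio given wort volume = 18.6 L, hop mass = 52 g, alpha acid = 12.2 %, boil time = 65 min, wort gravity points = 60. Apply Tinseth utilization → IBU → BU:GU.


U = 1.65·0.000125^(GP/1000)·(1−e^(−0.04t))/4.15;  IBU = (α/100)·m·U·1000/V;  BU:GU = IBU/GP
U = 1.65·0.000125^(60/1000)·(1−e^(−0.04·65))/4.15 = 0.2147
IBU = (12.2/100)·52·0.2147·1000/18.6 = 73.2122
BU:GU = 73.2122/60

1.2202


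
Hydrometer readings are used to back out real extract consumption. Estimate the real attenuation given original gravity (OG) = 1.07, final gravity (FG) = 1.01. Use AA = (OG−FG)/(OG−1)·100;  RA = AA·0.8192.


AA = (1.07 − 1.01)/(1.07 − 1)·100 = 85.7143
RA = 85.7143·0.8192

70.2171 %


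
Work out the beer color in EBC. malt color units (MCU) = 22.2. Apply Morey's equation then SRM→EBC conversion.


SRM = 1.4922·MCU^0.6859;  EBC = SRM·1.97
SRM = 1.4922·22.2^0.6859 = 12.5110
EBC = 12.5110·1.97

24.6466 EBC


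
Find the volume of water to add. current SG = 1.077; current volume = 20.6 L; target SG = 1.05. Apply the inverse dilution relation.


V_water = V·((SG_curr − 1)/(SG_target − 1) − 1)
V_water = 20.6·((1.077 − 1)/(1.05 − 1) − 1)

11.1240 L


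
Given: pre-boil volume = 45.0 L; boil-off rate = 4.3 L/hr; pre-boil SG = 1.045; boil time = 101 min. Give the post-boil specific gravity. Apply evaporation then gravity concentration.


V_post = V_pre − rate·(t/60);  SG_post = 1 + (SG_pre−1)·V_pre/V_post
V_post = 45.0 − 4.3·(101/60) = 37.7617
SG_post = 1 + (1.045 − 1)·45.0/37.7617

1.0536


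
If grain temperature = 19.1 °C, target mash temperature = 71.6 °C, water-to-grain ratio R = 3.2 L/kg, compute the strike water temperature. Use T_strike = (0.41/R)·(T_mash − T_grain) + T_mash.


T_strike = (0.41/3.2)·(71.6 − 19.1) + 71.6

78.3266 °C


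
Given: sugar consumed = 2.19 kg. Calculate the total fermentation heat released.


Q = m_sugar · 590 kJ/kg
Q = 2.19 · 590

1292.1000 kJ


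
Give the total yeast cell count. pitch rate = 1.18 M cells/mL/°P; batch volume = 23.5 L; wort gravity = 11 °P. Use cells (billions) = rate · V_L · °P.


cells = 1.18 · 23.5 · 11

305.0300 billion cells


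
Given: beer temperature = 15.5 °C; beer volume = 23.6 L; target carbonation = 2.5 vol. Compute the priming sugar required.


residual = 14.695·(0.01821 + 0.09011·e^(−0.04·T));  sugar = (target − residual)·4.0·V
residual = 14.695·(0.01821 + 0.09011·e^(−0.04·15.5)) = 0.9799
sugar = (2.5 − 0.9799)·4.0·23.6

143.4952 g


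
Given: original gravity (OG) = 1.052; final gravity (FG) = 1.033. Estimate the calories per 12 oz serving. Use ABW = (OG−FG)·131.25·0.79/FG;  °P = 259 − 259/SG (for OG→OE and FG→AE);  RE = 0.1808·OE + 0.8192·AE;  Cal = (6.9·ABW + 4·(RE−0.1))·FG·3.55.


ABW = (1.052 − 1.033)·131.25·0.79/1.033 = 1.9071
OE = 259 − 259/1.052 = 12.8023 °P
AE = 259 − 259/1.033 = 8.2740 °P
RE = 0.1808·12.8023 + 0.8192·8.2740 = 9.0927 °P
Cal = (6.9·1.9071 + 4·(9.0927−0.1))·1.033·3.55

180.1667 kcal


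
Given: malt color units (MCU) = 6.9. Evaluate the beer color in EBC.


SRM = 1.4922·MCU^0.6859;  EBC = SRM·1.97
SRM = 1.4922·6.9^0.6859 = 5.6130
EBC = 5.6130·1.97

11.0576 EBC


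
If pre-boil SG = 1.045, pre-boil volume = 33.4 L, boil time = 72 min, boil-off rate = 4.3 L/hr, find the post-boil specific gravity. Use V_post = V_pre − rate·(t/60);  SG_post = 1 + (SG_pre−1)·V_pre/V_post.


V_post = 33.4 − 4.3·(72/60) = 28.2400
SG_post = 1 + (1.045 − 1)·33.4/28.2400

1.0532


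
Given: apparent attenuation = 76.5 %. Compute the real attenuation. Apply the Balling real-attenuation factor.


RA = AA · 0.8192
RA = 76.5 · 0.8192

62.6688 %


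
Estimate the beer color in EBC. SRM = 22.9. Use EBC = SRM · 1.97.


EBC = 22.9 · 1.97

45.1130 EBC


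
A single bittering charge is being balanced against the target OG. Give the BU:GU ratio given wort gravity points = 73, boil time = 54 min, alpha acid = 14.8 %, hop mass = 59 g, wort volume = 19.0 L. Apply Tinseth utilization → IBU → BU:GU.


U = 1.65·0.000125^(GP/1000)·(1−e^(−0.04t))/4.15;  IBU = (α/100)·m·U·1000/V;  BU:GU = IBU/GP
U = 1.65·0.000125^(73/1000)·(1−e^(−0.04·54))/4.15 = 0.1825
IBU = (14.8/100)·59·0.1825·1000/19.0 = 83.8792
BU:GU = 83.8792/73

1.1490


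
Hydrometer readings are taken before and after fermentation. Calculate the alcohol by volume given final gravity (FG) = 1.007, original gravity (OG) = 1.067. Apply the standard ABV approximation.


ABV = (OG − FG) · 131.25
ABV = (1.067 − 1.007) · 131.25

7.8750 % ABV


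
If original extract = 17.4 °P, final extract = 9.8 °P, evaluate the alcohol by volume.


SG = 259/(259 − P);  ABV = (OG − FG)·131.25
OG = 259/(259 − 17.4) = 1.0720
FG = 259/(259 − 9.8) = 1.0393
ABV = (1.0720 − 1.0393)·131.25

4.2911 % ABV


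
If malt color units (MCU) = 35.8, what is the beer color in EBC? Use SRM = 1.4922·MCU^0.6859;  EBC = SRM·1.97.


SRM = 1.4922·35.8^0.6859 = 17.3634
EBC = 17.3634·1.97

34.2059 EBC


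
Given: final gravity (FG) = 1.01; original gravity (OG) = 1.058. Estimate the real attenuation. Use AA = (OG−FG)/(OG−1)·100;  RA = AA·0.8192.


AA = (1.058 − 1.01)/(1.058 − 1)·100 = 82.7586
RA = 82.7586·0.8192

67.7959 %


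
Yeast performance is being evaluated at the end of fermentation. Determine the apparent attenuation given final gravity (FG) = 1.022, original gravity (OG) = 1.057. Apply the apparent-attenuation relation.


AA = (OG − FG)/(OG − 1) · 100
AA = (1.057 − 1.022)/(1.057 − 1) · 100

61.4035 %


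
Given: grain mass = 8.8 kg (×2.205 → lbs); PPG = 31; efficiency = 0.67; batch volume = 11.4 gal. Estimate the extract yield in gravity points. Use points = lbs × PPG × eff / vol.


lbs = 8.8 × 2.205 = 19.4040
points = 19.4040 × 31 × 0.67 / 11.4

35.3527 points


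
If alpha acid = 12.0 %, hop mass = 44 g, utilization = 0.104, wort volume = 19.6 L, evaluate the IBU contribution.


IBU = (α/100)·mass·U·1000 / V
IBU = (12.0/100)·44·0.104·1000 / 19.6

28.0163 IBU


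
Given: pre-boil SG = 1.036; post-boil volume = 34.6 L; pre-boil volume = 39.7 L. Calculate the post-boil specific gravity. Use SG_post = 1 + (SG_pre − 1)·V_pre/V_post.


pts_pre = (1.036 − 1)·1000 = 36.0000
pts_post = 36.0000·39.7/34.6 = 41.3064
SG_post = 1 + 41.3064/1000

1.0413


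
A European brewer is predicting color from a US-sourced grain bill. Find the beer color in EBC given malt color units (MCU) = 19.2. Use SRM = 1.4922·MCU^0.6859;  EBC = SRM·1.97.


SRM = 1.4922·19.2^0.6859 = 11.3251
EBC = 11.3251·1.97

22.3105 EBC


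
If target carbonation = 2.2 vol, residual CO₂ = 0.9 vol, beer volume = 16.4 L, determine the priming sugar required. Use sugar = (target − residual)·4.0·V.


sugar = (2.2 − 0.9)·4.0·16.4

85.2800 g


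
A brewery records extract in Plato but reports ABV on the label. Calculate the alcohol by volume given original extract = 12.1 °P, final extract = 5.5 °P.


SG = 259/(259 − P);  ABV = (OG − FG)·131.25
OG = 259/(259 − 12.1) = 1.0490
FG = 259/(259 − 5.5) = 1.0217
ABV = (1.0490 − 1.0217)·131.25

3.5846 % ABV


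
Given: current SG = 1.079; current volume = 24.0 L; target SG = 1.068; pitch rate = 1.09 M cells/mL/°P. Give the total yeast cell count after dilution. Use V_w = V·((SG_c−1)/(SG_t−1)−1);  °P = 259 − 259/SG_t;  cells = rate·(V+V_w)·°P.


V_w = 24.0·((1.079−1)/(1.068−1)−1) = 3.8824
V_final = 24.0 + 3.8824 = 27.8824
°P = 259 − 259/1.068 = 16.4906
cells = 1.09·27.8824·16.4906

501.1796 billion cells


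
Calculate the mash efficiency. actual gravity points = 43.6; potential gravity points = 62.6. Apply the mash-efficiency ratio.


efficiency = actual / potential × 100
efficiency = 43.6 / 62.6 × 100

69.6486 %


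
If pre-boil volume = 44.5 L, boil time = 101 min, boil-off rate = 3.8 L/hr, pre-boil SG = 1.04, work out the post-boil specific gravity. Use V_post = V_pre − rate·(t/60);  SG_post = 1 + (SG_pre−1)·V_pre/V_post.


V_post = 44.5 − 3.8·(101/60) = 38.1033
SG_post = 1 + (1.04 − 1)·44.5/38.1033

1.0467


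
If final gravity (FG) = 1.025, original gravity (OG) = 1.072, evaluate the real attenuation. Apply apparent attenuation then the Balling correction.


AA = (OG−FG)/(OG−1)·100;  RA = AA·0.8192
AA = (1.072 − 1.025)/(1.072 − 1)·100 = 65.2778
RA = 65.2778·0.8192

53.4756 %


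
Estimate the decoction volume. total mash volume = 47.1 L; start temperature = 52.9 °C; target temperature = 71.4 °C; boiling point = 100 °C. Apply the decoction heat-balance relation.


V_dec = V_total·(T_target − T_start)/(T_boil − T_start)
V_dec = 47.1·(71.4 − 52.9)/(100 − 52.9)

18.5000 L


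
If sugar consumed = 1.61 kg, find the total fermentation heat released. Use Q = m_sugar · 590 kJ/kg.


Q = 1.61 · 590

949.9000 kJ


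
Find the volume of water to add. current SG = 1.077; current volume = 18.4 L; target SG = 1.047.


V_water = V·((SG_curr − 1)/(SG_target − 1) − 1)
V_water = 18.4·((1.077 − 1)/(1.047 − 1) − 1)

11.7447 L


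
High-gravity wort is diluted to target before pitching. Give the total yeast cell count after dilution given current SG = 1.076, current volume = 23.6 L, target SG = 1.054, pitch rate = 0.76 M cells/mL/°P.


V_w = V·((SG_c−1)/(SG_t−1)−1);  °P = 259 − 259/SG_t;  cells = rate·(V+V_w)·°P
V_w = 23.6·((1.076−1)/(1.054−1)−1) = 9.6148
V_final = 23.6 + 9.6148 = 33.2148
°P = 259 − 259/1.054 = 13.2694
cells = 0.76·33.2148·13.2694

334.9642 billion cells


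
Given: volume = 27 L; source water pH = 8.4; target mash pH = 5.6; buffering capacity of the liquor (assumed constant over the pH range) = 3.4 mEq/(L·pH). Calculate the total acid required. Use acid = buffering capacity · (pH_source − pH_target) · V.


acid = 3.4 · (8.4 − 5.6) · 27

257.0400 mEq


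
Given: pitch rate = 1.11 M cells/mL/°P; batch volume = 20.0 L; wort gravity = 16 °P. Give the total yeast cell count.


cells (billions) = rate · V_L · °P
cells = 1.11 · 20.0 · 16

355.2000 billion cells


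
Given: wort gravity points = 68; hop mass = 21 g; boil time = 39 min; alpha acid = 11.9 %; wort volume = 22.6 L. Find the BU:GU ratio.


U = 1.65·0.000125^(GP/1000)·(1−e^(−0.04t))/4.15;  IBU = (α/100)·m·U·1000/V;  BU:GU = IBU/GP
U = 1.65·0.000125^(68/1000)·(1−e^(−0.04·39))/4.15 = 0.1704
IBU = (11.9/100)·21·0.1704·1000/22.6 = 18.8467
BU:GU = 18.8467/68

0.2772


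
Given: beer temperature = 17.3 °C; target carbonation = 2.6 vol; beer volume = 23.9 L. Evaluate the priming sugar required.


residual = 14.695·(0.01821 + 0.09011·e^(−0.04·T));  sugar = (target − residual)·4.0·V
residual = 14.695·(0.01821 + 0.09011·e^(−0.04·17.3)) = 0.9304
sugar = (2.6 − 0.9304)·4.0·23.9

159.6100 g


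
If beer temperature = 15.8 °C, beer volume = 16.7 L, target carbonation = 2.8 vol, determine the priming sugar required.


residual = 14.695·(0.01821 + 0.09011·e^(−0.04·T));  sugar = (target − residual)·4.0·V
residual = 14.695·(0.01821 + 0.09011·e^(−0.04·15.8)) = 0.9714
sugar = (2.8 − 0.9714)·4.0·16.7

122.1487 g


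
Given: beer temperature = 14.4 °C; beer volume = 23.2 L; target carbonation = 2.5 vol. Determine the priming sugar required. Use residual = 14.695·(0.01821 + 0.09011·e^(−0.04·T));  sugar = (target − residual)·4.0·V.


residual = 14.695·(0.01821 + 0.09011·e^(−0.04·14.4)) = 1.0120
sugar = (2.5 − 1.0120)·4.0·23.2

138.0895 g


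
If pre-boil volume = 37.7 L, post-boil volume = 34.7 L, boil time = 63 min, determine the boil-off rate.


rate = (V_pre − V_post) / (t_min/60)
rate = (37.7 − 34.7) / (63/60)

2.8571 L/hr


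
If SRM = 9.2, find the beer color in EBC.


EBC = SRM · 1.97
EBC = 9.2 · 1.97

18.1240 EBC


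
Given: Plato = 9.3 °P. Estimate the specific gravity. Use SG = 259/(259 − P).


SG = 259/(259 − 9.3)

1.0372


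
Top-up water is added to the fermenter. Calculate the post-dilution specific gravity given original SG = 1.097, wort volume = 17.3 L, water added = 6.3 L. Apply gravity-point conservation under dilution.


SG_new = 1 + (SG_old − 1)·V_old/(V_old + V_water)
pts = (1.097 − 1)·1000·17.3/(17.3 + 6.3) = 71.1059
SG_new = 1 + 71.1059/1000

1.0711


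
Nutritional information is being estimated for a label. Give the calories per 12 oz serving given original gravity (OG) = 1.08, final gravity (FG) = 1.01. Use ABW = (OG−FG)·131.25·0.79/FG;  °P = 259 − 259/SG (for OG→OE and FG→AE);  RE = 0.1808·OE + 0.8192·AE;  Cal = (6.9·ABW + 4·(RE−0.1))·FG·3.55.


ABW = (1.08 − 1.01)·131.25·0.79/1.01 = 7.1863
OE = 259 − 259/1.08 = 19.1852 °P
AE = 259 − 259/1.01 = 2.5644 °P
RE = 0.1808·19.1852 + 0.8192·2.5644 = 5.5694 °P
Cal = (6.9·7.1863 + 4·(5.5694−0.1))·1.01·3.55

256.2299 kcal


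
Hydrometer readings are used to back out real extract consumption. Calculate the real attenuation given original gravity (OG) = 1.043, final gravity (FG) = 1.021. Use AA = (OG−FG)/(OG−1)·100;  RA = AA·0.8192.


AA = (1.043 − 1.021)/(1.043 − 1)·100 = 51.1628
RA = 51.1628·0.8192

41.9126 %


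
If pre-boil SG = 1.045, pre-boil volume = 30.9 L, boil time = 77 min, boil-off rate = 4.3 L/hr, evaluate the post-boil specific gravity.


V_post = V_pre − rate·(t/60);  SG_post = 1 + (SG_pre−1)·V_pre/V_post
V_post = 30.9 − 4.3·(77/60) = 25.3817
SG_post = 1 + (1.045 − 1)·30.9/25.3817

1.0548


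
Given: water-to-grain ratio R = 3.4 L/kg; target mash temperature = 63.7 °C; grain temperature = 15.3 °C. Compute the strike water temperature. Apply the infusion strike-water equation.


T_strike = (0.41/R)·(T_mash − T_grain) + T_mash
T_strike = (0.41/3.4)·(63.7 − 15.3) + 63.7

69.5365 °C


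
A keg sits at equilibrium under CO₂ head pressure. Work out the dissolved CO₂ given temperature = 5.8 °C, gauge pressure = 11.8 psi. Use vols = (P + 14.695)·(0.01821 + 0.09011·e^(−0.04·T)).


vols = (11.8 + 14.695)·(0.01821 + 0.09011·e^(−0.04·5.8))

2.3756 volumes


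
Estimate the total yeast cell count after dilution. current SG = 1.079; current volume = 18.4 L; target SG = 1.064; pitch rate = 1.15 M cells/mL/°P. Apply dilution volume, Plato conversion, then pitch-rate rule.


V_w = V·((SG_c−1)/(SG_t−1)−1);  °P = 259 − 259/SG_t;  cells = rate·(V+V_w)·°P
V_w = 18.4·((1.079−1)/(1.064−1)−1) = 4.3125
V_final = 18.4 + 4.3125 = 22.7125
°P = 259 − 259/1.064 = 15.5789
cells = 1.15·22.7125·15.5789

406.9124 billion cells


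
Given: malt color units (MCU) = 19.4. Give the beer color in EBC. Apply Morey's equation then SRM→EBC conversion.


SRM = 1.4922·MCU^0.6859;  EBC = SRM·1.97
SRM = 1.4922·19.4^0.6859 = 11.4059
EBC = 11.4059·1.97

22.4697 EBC


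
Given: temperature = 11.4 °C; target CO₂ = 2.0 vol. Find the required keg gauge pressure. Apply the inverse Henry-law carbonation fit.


psi = vols/(0.01821 + 0.09011·e^(−0.04·T)) − 14.695
psi = 2.0/(0.01821 + 0.09011·e^(−0.04·11.4)) − 14.695

11.8573 psi


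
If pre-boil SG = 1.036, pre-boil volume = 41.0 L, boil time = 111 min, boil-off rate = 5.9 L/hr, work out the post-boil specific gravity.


V_post = V_pre − rate·(t/60);  SG_post = 1 + (SG_pre−1)·V_pre/V_post
V_post = 41.0 − 5.9·(111/60) = 30.0850
SG_post = 1 + (1.036 − 1)·41.0/30.0850

1.0491


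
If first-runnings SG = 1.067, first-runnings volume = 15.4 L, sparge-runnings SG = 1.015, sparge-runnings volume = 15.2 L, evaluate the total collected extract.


total = Σ (SG_i − 1)·1000·V_i
first = (1.067 − 1)·1000·15.4 = 1031.8000
sparge = (1.015 − 1)·1000·15.2 = 228.0000
total = 1031.8000 + 228.0000

1259.8000 gravity·L


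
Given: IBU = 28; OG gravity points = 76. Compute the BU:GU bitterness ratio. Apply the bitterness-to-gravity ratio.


BU:GU = IBU / OG_points
BU:GU = 28 / 76

0.3684


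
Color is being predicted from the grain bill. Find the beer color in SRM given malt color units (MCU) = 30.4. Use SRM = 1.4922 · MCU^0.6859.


SRM = 1.4922 · 30.4^0.6859

15.5214 SRM


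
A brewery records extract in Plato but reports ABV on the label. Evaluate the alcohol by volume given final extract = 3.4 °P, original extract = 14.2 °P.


SG = 259/(259 − P);  ABV = (OG − FG)·131.25
OG = 259/(259 − 14.2) = 1.0580
FG = 259/(259 − 3.4) = 1.0133
ABV = (1.0580 − 1.0133)·131.25

5.8675 % ABV


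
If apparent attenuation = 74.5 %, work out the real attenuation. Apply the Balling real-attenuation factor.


RA = AA · 0.8192
RA = 74.5 · 0.8192

61.0304 %


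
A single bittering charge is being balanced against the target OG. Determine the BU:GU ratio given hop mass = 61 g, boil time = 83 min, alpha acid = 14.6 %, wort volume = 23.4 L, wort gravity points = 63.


U = 1.65·0.000125^(GP/1000)·(1−e^(−0.04t))/4.15;  IBU = (α/100)·m·U·1000/V;  BU:GU = IBU/GP
U = 1.65·0.000125^(63/1000)·(1−e^(−0.04·83))/4.15 = 0.2175
IBU = (14.6/100)·61·0.2175·1000/23.4 = 82.7973
BU:GU = 82.7973/63

1.3142


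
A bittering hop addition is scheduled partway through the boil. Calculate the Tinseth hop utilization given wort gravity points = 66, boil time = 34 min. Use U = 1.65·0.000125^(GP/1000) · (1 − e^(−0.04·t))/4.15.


bigness = 1.65·0.000125^(66/1000) = 0.9118
boil_factor = (1 − e^(−0.04·34))/4.15 = 0.1791
U = 0.9118 · 0.1791

0.1633


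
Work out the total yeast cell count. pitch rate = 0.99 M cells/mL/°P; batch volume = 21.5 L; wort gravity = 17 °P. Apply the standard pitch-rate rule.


cells (billions) = rate · V_L · °P
cells = 0.99 · 21.5 · 17

361.8450 billion cells


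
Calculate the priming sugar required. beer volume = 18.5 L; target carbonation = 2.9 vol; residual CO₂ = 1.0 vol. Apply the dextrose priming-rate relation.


sugar = (target − residual)·4.0·V
sugar = (2.9 − 1.0)·4.0·18.5

140.6000 g


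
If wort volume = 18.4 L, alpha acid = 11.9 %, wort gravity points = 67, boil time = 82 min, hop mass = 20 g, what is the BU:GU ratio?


U = 1.65·0.000125^(GP/1000)·(1−e^(−0.04t))/4.15;  IBU = (α/100)·m·U·1000/V;  BU:GU = IBU/GP
U = 1.65·0.000125^(67/1000)·(1−e^(−0.04·82))/4.15 = 0.2095
IBU = (11.9/100)·20·0.2095·1000/18.4 = 27.1038
BU:GU = 27.1038/67

0.4045


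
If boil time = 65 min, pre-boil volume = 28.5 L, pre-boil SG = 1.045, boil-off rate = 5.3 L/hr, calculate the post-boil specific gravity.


V_post = V_pre − rate·(t/60);  SG_post = 1 + (SG_pre−1)·V_pre/V_post
V_post = 28.5 − 5.3·(65/60) = 22.7583
SG_post = 1 + (1.045 − 1)·28.5/22.7583

1.0564


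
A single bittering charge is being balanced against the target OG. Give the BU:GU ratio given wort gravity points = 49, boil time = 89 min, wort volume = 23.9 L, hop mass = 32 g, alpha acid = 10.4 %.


U = 1.65·0.000125^(GP/1000)·(1−e^(−0.04t))/4.15;  IBU = (α/100)·m·U·1000/V;  BU:GU = IBU/GP
U = 1.65·0.000125^(49/1000)·(1−e^(−0.04·89))/4.15 = 0.2487
IBU = (10.4/100)·32·0.2487·1000/23.9 = 34.6290
BU:GU = 34.6290/49

0.7067


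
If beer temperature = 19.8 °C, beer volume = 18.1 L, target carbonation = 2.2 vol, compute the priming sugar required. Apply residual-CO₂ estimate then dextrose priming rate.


residual = 14.695·(0.01821 + 0.09011·e^(−0.04·T));  sugar = (target − residual)·4.0·V
residual = 14.695·(0.01821 + 0.09011·e^(−0.04·19.8)) = 0.8674
sugar = (2.2 − 0.8674)·4.0·18.1

96.4830 g


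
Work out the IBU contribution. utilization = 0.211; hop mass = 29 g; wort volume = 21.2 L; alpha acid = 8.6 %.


IBU = (α/100)·mass·U·1000 / V
IBU = (8.6/100)·29·0.211·1000 / 21.2

24.8224 IBU


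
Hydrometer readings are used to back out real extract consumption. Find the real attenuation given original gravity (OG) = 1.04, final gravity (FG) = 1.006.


AA = (OG−FG)/(OG−1)·100;  RA = AA·0.8192
AA = (1.04 − 1.006)/(1.04 − 1)·100 = 85.0000
RA = 85.0000·0.8192

69.6320 %


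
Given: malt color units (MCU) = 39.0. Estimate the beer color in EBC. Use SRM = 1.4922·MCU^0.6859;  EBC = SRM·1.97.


SRM = 1.4922·39.0^0.6859 = 18.4136
EBC = 18.4136·1.97

36.2748 EBC


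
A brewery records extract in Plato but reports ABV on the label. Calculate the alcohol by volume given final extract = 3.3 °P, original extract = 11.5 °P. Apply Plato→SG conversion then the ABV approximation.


SG = 259/(259 − P);  ABV = (OG − FG)·131.25
OG = 259/(259 − 11.5) = 1.0465
FG = 259/(259 − 3.3) = 1.0129
ABV = (1.0465 − 1.0129)·131.25

4.4046 % ABV


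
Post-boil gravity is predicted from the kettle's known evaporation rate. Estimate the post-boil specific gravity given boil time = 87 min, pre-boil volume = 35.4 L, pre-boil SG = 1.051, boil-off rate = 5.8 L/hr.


V_post = V_pre − rate·(t/60);  SG_post = 1 + (SG_pre−1)·V_pre/V_post
V_post = 35.4 − 5.8·(87/60) = 26.9900
SG_post = 1 + (1.051 − 1)·35.4/26.9900

1.0669


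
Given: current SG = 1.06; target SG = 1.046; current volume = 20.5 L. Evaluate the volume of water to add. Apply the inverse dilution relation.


V_water = V·((SG_curr − 1)/(SG_target − 1) − 1)
V_water = 20.5·((1.06 − 1)/(1.046 − 1) − 1)

6.2391 L


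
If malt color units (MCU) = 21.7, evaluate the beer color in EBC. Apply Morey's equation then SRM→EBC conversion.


SRM = 1.4922·MCU^0.6859;  EBC = SRM·1.97
SRM = 1.4922·21.7^0.6859 = 12.3170
EBC = 12.3170·1.97

24.2645 EBC


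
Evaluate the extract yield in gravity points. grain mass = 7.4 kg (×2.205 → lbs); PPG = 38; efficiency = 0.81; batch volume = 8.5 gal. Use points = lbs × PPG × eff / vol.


lbs = 7.4 × 2.205 = 16.3170
points = 16.3170 × 38 × 0.81 / 8.5

59.0867 points


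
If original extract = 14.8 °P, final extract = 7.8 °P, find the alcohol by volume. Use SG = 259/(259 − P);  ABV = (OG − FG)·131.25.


OG = 259/(259 − 14.8) = 1.0606
FG = 259/(259 − 7.8) = 1.0311
ABV = (1.0606 − 1.0311)·131.25

3.8791 % ABV


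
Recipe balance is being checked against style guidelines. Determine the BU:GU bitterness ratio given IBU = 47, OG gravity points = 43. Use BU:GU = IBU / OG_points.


BU:GU = 47 / 43

1.0930


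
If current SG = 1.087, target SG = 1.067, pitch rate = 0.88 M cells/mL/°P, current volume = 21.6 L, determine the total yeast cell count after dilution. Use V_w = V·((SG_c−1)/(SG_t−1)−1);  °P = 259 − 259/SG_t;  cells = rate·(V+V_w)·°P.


V_w = 21.6·((1.087−1)/(1.067−1)−1) = 6.4478
V_final = 21.6 + 6.4478 = 28.0478
°P = 259 − 259/1.067 = 16.2634
cells = 0.88·28.0478·16.2634

401.4126 billion cells


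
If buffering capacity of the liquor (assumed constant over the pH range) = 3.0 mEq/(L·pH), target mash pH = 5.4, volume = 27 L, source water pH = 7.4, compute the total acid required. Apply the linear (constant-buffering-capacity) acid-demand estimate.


acid = buffering capacity · (pH_source − pH_target) · V
acid = 3.0 · (7.4 − 5.4) · 27

162.0000 mEq


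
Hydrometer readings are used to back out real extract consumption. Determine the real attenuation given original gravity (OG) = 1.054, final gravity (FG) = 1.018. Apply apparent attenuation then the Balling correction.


AA = (OG−FG)/(OG−1)·100;  RA = AA·0.8192
AA = (1.054 − 1.018)/(1.054 − 1)·100 = 66.6667
RA = 66.6667·0.8192

54.6133 %


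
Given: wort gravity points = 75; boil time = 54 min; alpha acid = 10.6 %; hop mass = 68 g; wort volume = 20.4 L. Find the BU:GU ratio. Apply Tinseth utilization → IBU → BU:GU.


U = 1.65·0.000125^(GP/1000)·(1−e^(−0.04t))/4.15;  IBU = (α/100)·m·U·1000/V;  BU:GU = IBU/GP
U = 1.65·0.000125^(75/1000)·(1−e^(−0.04·54))/4.15 = 0.1793
IBU = (10.6/100)·68·0.1793·1000/20.4 = 63.3392
BU:GU = 63.3392/75

0.8445


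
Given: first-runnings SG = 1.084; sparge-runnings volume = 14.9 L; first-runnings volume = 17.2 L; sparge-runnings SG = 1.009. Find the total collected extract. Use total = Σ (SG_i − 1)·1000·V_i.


first = (1.084 − 1)·1000·17.2 = 1444.8000
sparge = (1.009 − 1)·1000·14.9 = 134.1000
total = 1444.8000 + 134.1000

1578.9000 gravity·L


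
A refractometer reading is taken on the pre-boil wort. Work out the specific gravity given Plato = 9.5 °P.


SG = 259/(259 − P)
SG = 259/(259 − 9.5)

1.0381


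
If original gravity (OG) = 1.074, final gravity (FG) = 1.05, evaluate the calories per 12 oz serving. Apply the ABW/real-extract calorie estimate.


ABW = (OG−FG)·131.25·0.79/FG;  °P = 259 − 259/SG (for OG→OE and FG→AE);  RE = 0.1808·OE + 0.8192·AE;  Cal = (6.9·ABW + 4·(RE−0.1))·FG·3.55
ABW = (1.074 − 1.05)·131.25·0.79/1.05 = 2.3700
OE = 259 − 259/1.074 = 17.8454 °P
AE = 259 − 259/1.05 = 12.3333 °P
RE = 0.1808·17.8454 + 0.8192·12.3333 = 13.3299 °P
Cal = (6.9·2.3700 + 4·(13.3299−0.1))·1.05·3.55

258.2139 kcal


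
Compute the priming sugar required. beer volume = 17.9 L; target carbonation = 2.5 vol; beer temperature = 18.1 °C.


residual = 14.695·(0.01821 + 0.09011·e^(−0.04·T));  sugar = (target − residual)·4.0·V
residual = 14.695·(0.01821 + 0.09011·e^(−0.04·18.1)) = 0.9096
sugar = (2.5 − 0.9096)·4.0·17.9

113.8752 g


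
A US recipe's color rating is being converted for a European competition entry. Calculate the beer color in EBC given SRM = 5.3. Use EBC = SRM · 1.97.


EBC = 5.3 · 1.97

10.4410 EBC


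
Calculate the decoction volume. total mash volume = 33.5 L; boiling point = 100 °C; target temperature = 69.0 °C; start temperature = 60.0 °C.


V_dec = V_total·(T_target − T_start)/(T_boil − T_start)
V_dec = 33.5·(69.0 − 60.0)/(100 − 60.0)

7.5375 L
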